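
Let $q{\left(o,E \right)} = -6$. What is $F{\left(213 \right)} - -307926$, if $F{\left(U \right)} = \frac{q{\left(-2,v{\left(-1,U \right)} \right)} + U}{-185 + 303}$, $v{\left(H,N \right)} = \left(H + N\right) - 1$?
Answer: $\frac{36335475}{118} \approx 3.0793 \cdot 10^{5}$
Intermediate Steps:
$v{\left(H,N \right)} = -1 + H + N$
$F{\left(U \right)} = - \frac{3}{59} + \frac{U}{118}$ ($F{\left(U \right)} = \frac{-6 + U}{-185 + 303} = \frac{-6 + U}{118} = \left(-6 + U\right) \frac{1}{118} = - \frac{3}{59} + \frac{U}{118}$)
$F{\left(213 \right)} - -307926 = \left(- \frac{3}{59} + \frac{1}{118} \cdot 213\right) - -307926 = \left(- \frac{3}{59} + \frac{213}{118}\right) + 307926 = \frac{207}{118} + 307926 = \frac{36335475}{118}$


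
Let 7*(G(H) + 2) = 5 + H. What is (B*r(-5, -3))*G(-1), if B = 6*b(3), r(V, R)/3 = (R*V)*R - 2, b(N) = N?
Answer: 25380/7 ≈ 3625.7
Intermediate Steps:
G(H) = -9/7 + H/7 (G(H) = -2 + (5 + H)/7 = -2 + (5/7 + H/7) = -9/7 + H/7)
r(V, R) = -6 + 3*V*R**2 (r(V, R) = 3*((R*V)*R - 2) = 3*(V*R**2 - 2) = 3*(-2 + V*R**2) = -6 + 3*V*R**2)
B = 18 (B = 6*3 = 18)
(B*r(-5, -3))*G(-1) = (18*(-6 + 3*(-5)*(-3)**2))*(-9/7 + (1/7)*(-1)) = (18*(-6 + 3*(-5)*9))*(-9/7 - 1/7) = (18*(-6 - 135))*(-10/7) = (18*(-141))*(-10/7) = -2538*(-10/7) = 25380/7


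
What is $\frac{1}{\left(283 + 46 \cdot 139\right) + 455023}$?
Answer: $\frac{1}{461700} \approx 2.1659 \cdot 10^{-6}$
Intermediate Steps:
$\frac{1}{\left(283 + 46 \cdot 139\right) + 455023} = \frac{1}{\left(283 + 6394\right) + 455023} = \frac{1}{6677 + 455023} = \frac{1}{461700}$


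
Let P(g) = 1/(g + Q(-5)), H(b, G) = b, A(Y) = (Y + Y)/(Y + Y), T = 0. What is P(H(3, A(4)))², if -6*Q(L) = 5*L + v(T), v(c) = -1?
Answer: 9/484 ≈ 0.018595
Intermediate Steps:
A(Y) = 1 (A(Y) = (2*Y)/((2*Y)) = (2*Y)*(1/(2*Y)) = 1)
Q(L) = ⅙ - 5*L/6 (Q(L) = -(5*L - 1)/6 = -(-1 + 5*L)/6 = ⅙ - 5*L/6)
P(g) = 1/(13/3 + g) (P(g) = 1/(g + (⅙ - ⅚*(-5))) = 1/(g + (⅙ + 25/6)) = 1/(g + 13/3) = 1/(13/3 + g))
P(H(3, A(4)))² = (3/(13 + 3*3))² = (3/(13 + 9))² = (3/22)² = 9/484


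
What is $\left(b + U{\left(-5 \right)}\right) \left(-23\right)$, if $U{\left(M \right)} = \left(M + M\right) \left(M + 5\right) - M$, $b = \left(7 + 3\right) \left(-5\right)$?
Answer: $1035$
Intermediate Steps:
$b = -50$ ($b = 10 \left(-5\right) = -50$)
$U{\left(M \right)} = - M + 2 M \left(5 + M\right)$ ($U{\left(M \right)} = 2 M \left(5 + M\right) - M = - M + 2 M \left(5 + M\right)$)
$\left(b + U{\left(-5 \right)}\right) \left(-23\right) = \left(-50 - 5 \left(9 + 2 \left(-5\right)\right)\right) \left(-23\right) = \left(-50 - 5 \left(9 - 10\right)\right) \left(-23\right) = \left(-50 - -5\right) \left(-23\right) = \left(-50 + 5\right) \left(-23\right) = \left(-45\right) \left(-23\right) = 1035$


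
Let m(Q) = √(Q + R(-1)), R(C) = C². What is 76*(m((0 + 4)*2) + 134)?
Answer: 10412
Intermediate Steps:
m(Q) = √(1 + Q) (m(Q) = √(Q + (-1)²) = √(Q + 1) = √(1 + Q))
76*(m((0 + 4)*2) + 134) = 76*(√(1 + (0 + 4)*2) + 134) = 76*(√(1 + 4*2) + 134) = 76*(√(1 + 8) + 134) = 76*(√9 + 134) = 76*(3 + 134) = 76*137 = 10412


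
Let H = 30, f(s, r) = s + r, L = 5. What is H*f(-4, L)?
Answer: 30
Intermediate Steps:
f(s, r) = r + s
H*f(-4, L) = 30*(5 - 4) = 30*1 = 30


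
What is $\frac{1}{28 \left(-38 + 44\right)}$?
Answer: $\frac{1}{168} \approx 0.0059524$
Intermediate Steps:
$\frac{1}{28 \left(-38 + 44\right)} = \frac{1}{28 \cdot 6} = \frac{1}{168}$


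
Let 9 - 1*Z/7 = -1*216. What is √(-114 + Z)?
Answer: √1461 ≈ 38.223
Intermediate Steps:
Z = 1575 (Z = 63 - (-7)*216 = 63 - 7*(-216) = 63 + 1512 = 1575)
√(-114 + Z) = √(-114 + 1575) = √1461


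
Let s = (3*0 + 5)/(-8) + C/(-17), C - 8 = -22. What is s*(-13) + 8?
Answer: 737/136 ≈ 5.4191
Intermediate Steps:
C = -14 (C = 8 - 22 = -14)
s = 27/136 (s = (3*0 + 5)/(-8) - 14/(-17) = (0 + 5)*(-⅛) - 14*(-1/17) = 5*(-⅛) + 14/17 = -5/8 + 14/17 = 27/136 ≈ 0.19853)
s*(-13) + 8 = (27/136)*(-13) + 8 = -351/136 + 8 = 737/136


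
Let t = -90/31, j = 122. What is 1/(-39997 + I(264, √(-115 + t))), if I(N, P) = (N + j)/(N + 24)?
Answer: -144/5759375 ≈ -2.5003e-5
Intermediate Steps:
t = -90/31 (t = -90*1/31 = -90/31 ≈ -2.9032)
I(N, P) = (122 + N)/(24 + N) (I(N, P) = (N + 122)/(N + 24) = (122 + N)/(24 + N))
1/(-39997 + I(264, √(-115 + t))) = 1/(-39997 + (122 + 264)/(24 + 264)) = 1/(-39997 + 386/288) = 1/(-39997 + (1/288)*386) = 1/(-39997 + 193/144) = 1/(-5759375/144) = -144/5759375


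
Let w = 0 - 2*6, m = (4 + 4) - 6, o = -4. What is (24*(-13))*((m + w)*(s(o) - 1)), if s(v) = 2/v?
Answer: -4680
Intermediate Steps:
m = 2 (m = 8 - 6 = 2)
w = -12 (w = 0 - 12 = -12)
(24*(-13))*((m + w)*(s(o) - 1)) = (24*(-13))*((2 - 12)*(2/(-4) - 1)) = -(-3120)*(2*(-¼) - 1) = -(-3120)*(-½ - 1) = -(-3120)*(-3)/2 = -312*15 = -4680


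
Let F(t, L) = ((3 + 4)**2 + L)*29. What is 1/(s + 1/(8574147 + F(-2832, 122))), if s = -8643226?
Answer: -8579106/74151152035955 ≈ -1.1570e-7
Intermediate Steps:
F(t, L) = 1421 + 29*L (F(t, L) = (7**2 + L)*29 = (49 + L)*29 = 1421 + 29*L)
1/(s + 1/(8574147 + F(-2832, 122))) = 1/(-8643226 + 1/(8574147 + (1421 + 29*122))) = 1/(-8643226 + 1/(8574147 + (1421 + 3538))) = 1/(-8643226 + 1/(8574147 + 4959)) = 1/(-8643226 + 1/8579106) = 1/(-74151152035955/8579106) = -8579106/74151152035955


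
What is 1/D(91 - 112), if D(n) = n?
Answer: -1/21 ≈ -0.047619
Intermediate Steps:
1/D(91 - 112) = 1/(91 - 112) = 1/(-21) = -1/21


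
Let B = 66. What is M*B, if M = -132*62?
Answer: -540144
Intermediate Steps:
M = -8184
M*B = -8184*66 = -540144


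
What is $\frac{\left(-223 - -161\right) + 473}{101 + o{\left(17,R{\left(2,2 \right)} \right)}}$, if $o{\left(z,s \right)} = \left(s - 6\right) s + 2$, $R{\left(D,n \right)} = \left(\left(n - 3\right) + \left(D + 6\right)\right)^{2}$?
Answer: $\frac{411}{2210} \approx 0.18597$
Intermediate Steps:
$R{\left(D,n \right)} = \left(3 + D + n\right)^{2}$ ($R{\left(D,n \right)} = \left(\left(-3 + n\right) + \left(6 + D\right)\right)^{2} = \left(3 + D + n\right)^{2}$)
$o{\left(z,s \right)} = 2 + s \left(-6 + s\right)$ ($o{\left(z,s \right)} = \left(-6 + s\right) s + 2 = s \left(-6 + s\right) + 2 = 2 + s \left(-6 + s\right)$)
$\frac{\left(-223 - -161\right) + 473}{101 + o{\left(17,R{\left(2,2 \right)} \right)}} = \frac{\left(-223 - -161\right) + 473}{101 + \left(2 + \left(\left(3 + 2 + 2\right)^{2}\right)^{2} - 6 \left(3 + 2 + 2\right)^{2}\right)} = \frac{\left(-223 + 161\right) + 473}{101 + \left(2 + \left(7^{2}\right)^{2} - 6 \cdot 7^{2}\right)} = \frac{-62 + 473}{101 + \left(2 + 49^{2} - 294\right)} = \frac{411}{101 + \left(2 + 2401 - 294\right)} = \frac{411}{101 + 2109} = \frac{411}{2210}$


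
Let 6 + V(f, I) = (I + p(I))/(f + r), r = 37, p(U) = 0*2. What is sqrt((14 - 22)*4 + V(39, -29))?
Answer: I*sqrt(55423)/38 ≈ 6.1953*I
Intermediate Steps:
p(U) = 0
V(f, I) = -6 + I/(37 + f) (V(f, I) = -6 + (I + 0)/(f + 37) = -6 + I/(37 + f))
sqrt((14 - 22)*4 + V(39, -29)) = sqrt((14 - 22)*4 + (-222 - 29 - 6*39)/(37 + 39)) = sqrt(-8*4 + (-222 - 29 - 234)/76) = sqrt(-32 + (1/76)*(-485)) = sqrt(-32 - 485/76) = sqrt(-2917/76) = I*sqrt(55423)/38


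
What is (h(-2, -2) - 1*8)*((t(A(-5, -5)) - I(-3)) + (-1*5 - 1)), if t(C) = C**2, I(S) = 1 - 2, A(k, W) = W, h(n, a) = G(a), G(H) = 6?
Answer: -40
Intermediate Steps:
h(n, a) = 6
I(S) = -1
(h(-2, -2) - 1*8)*((t(A(-5, -5)) - I(-3)) + (-1*5 - 1)) = (6 - 1*8)*(((-5)**2 - 1*(-1)) + (-1*5 - 1)) = (6 - 8)*((25 + 1) + (-5 - 1)) = -2*(26 - 6) = -2*20 = -40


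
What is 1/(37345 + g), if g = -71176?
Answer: -1/33831 ≈ -2.9559e-5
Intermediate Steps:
1/(37345 + g) = 1/(37345 - 71176) = 1/(-33831) = -1/33831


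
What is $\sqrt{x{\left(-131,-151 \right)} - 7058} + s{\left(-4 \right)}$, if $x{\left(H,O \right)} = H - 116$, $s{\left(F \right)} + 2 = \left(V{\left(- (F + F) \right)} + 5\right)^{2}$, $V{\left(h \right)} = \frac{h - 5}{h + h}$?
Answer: $\frac{6377}{256} + i \sqrt{7305} \approx 24.91 + 85.469 i$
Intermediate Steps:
$V{\left(h \right)} = \frac{-5 + h}{2 h}$
$s{\left(F \right)} = -2 + \left(5 - \frac{-5 - 2 F}{4 F}\right)^{2}$ ($s{\left(F \right)} = -2 + \left(\frac{-5 - \left(F + F\right)}{2 \left(- (F + F)\right)} + 5\right)^{2} = -2 + \left(\frac{-5 - 2 F}{2 \left(- 2 F\right)} + 5\right)^{2} = -2 + \left(\frac{- \frac{1}{2 F} \left(-5 - 2 F\right)}{2} + 5\right)^{2} = -2 + \left(- \frac{-5 - 2 F}{4 F} + 5\right)^{2} = -2 + \left(5 - \frac{-5 - 2 F}{4 F}\right)^{2}$)
$x{\left(H,O \right)} = -116 + H$
$\sqrt{x{\left(-131,-151 \right)} - 7058} + s{\left(-4 \right)} = \sqrt{\left(-116 - 131\right) - 7058} + \frac{25 + 220 \left(-4\right) + 452 \left(-4\right)^{2}}{16 \cdot 16} = \sqrt{-247 - 7058} + \frac{1}{16} \cdot \frac{1}{16} \left(25 - 880 + 452 \cdot 16\right) = \sqrt{-7305} + \frac{1}{16} \cdot \frac{1}{16} \left(25 - 880 + 7232\right) = i \sqrt{7305} + \frac{1}{16} \cdot \frac{1}{16} \cdot 6377 = i \sqrt{7305} + \frac{6377}{256} = \frac{6377}{256} + i \sqrt{7305}$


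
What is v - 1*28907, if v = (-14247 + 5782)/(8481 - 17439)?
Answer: -258940441/8958 ≈ -28906.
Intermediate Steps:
v = 8465/8958 (v = -8465/(-8958) = -8465*(-1/8958) = 8465/8958 ≈ 0.94497)
v - 1*28907 = 8465/8958 - 1*28907 = 8465/8958 - 28907 = -258940441/8958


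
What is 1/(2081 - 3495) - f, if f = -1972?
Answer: 2788407/1414 ≈ 1972.0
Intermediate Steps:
1/(2081 - 3495) - f = 1/(2081 - 3495) - 1*(-1972) = 1/(-1414) + 1972 = -1/1414 + 1972 = 2788407/1414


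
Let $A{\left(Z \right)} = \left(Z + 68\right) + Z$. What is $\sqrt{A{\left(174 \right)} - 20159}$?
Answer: $i \sqrt{19743} \approx 140.51 i$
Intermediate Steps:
$A{\left(Z \right)} = 68 + 2 Z$ ($A{\left(Z \right)} = \left(68 + Z\right) + Z = 68 + 2 Z$)
$\sqrt{A{\left(174 \right)} - 20159} = \sqrt{\left(68 + 2 \cdot 174\right) - 20159} = \sqrt{\left(68 + 348\right) - 20159} = \sqrt{416 - 20159} = \sqrt{-19743} = i \sqrt{19743}$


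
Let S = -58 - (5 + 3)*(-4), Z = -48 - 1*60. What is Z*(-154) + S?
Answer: 16606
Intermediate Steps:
Z = -108 (Z = -48 - 60 = -108)
S = -26 (S = -58 - 8*(-4) = -58 - 1*(-32) = -58 + 32 = -26)
Z*(-154) + S = -108*(-154) - 26 = 16632 - 26 = 16606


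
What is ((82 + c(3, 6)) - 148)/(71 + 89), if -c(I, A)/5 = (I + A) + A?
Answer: -141/160 ≈ -0.88125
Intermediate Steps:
c(I, A) = -10*A - 5*I (c(I, A) = -5*((I + A) + A) = -5*((A + I) + A) = -5*(I + 2*A) = -10*A - 5*I)
((82 + c(3, 6)) - 148)/(71 + 89) = ((82 + (-10*6 - 5*3)) - 148)/(71 + 89) = ((82 + (-60 - 15)) - 148)/160 = ((82 - 75) - 148)*(1/160) = (7 - 148)*(1/160) = -141*1/160 = -141/160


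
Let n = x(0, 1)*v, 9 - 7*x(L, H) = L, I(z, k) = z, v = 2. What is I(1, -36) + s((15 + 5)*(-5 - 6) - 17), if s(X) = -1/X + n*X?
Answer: -1009376/1659 ≈ -608.42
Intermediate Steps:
x(L, H) = 9/7 - L/7
n = 18/7 (n = (9/7 - 1/7*0)*2 = (9/7 + 0)*2 = (9/7)*2 = 18/7 ≈ 2.5714)
s(X) = -1/X + 18*X/7
I(1, -36) + s((15 + 5)*(-5 - 6) - 17) = 1 + (-1/((15 + 5)*(-5 - 6) - 17) + 18*((15 + 5)*(-5 - 6) - 17)/7) = 1 + (-1/(20*(-11) - 17) + 18*(20*(-11) - 17)/7) = 1 + (-1/(-220 - 17) + 18*(-220 - 17)/7) = 1 + (-1/(-237) + (18/7)*(-237)) = 1 + (-1*(-1/237) - 4266/7) = 1 + (1/237 - 4266/7) = 1 - 1011035/1659 = -1009376/1659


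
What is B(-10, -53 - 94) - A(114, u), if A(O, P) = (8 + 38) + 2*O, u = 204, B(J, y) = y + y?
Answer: -568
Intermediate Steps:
B(J, y) = 2*y
A(O, P) = 46 + 2*O
B(-10, -53 - 94) - A(114, u) = 2*(-53 - 94) - (46 + 2*114) = 2*(-147) - (46 + 228) = -294 - 1*274 = -294 - 274 = -568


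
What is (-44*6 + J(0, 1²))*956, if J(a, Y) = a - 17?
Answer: -268636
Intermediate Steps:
J(a, Y) = -17 + a
(-44*6 + J(0, 1²))*956 = (-44*6 + (-17 + 0))*956 = (-264 - 17)*956 = -281*956 = -268636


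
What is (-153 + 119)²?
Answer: 1156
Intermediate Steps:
(-153 + 119)² = (-34)² = 1156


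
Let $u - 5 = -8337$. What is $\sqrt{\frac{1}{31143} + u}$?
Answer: $\frac{5 i \sqrt{323243754477}}{31143} \approx 91.28 i$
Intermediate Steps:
$u = -8332$ ($u = 5 - 8337 = -8332$)
$\sqrt{\frac{1}{31143} + u} = \sqrt{\frac{1}{31143} - 8332} = \sqrt{- \frac{259483475}{31143}} = \frac{5 i \sqrt{323243754477}}{31143}$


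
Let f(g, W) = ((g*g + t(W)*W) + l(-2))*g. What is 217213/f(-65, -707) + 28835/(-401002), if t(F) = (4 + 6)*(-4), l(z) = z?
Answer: -148022407751/847194920390 ≈ -0.17472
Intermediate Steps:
t(F) = -40 (t(F) = 10*(-4) = -40)
f(g, W) = g*(-2 + g² - 40*W) (f(g, W) = ((g*g - 40*W) - 2)*g = ((g² - 40*W) - 2)*g = (-2 + g² - 40*W)*g = g*(-2 + g² - 40*W))
217213/f(-65, -707) + 28835/(-401002) = 217213/((-65*(-2 + (-65)² - 40*(-707)))) + 28835/(-401002) = 217213/((-65*(-2 + 4225 + 28280))) + 28835*(-1/401002) = 217213/((-65*32503)) - 28835/401002 = 217213/(-2112695) - 28835/401002 = 217213*(-1/2112695) - 28835/401002 = -217213/2112695 - 28835/401002 = -148022407751/847194920390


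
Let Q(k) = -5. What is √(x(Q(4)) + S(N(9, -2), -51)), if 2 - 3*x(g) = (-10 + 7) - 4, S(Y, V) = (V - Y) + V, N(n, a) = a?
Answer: I*√97 ≈ 9.8489*I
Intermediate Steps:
S(Y, V) = -Y + 2*V
x(g) = 3 (x(g) = ⅔ - ((-10 + 7) - 4)/3 = ⅔ - (-3 - 4)/3 = ⅔ - ⅓*(-7) = ⅔ + 7/3 = 3)
√(x(Q(4)) + S(N(9, -2), -51)) = √(3 + (-1*(-2) + 2*(-51))) = √(3 + (2 - 102)) = √(3 - 100) = √(-97) = I*√97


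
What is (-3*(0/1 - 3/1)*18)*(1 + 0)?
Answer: 162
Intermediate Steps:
(-3*(0/1 - 3/1)*18)*(1 + 0) = (-3*(0*1 - 3*1)*18)*1 = (-3*(0 - 3)*18)*1 = (-3*(-3)*18)*1 = (9*18)*1 = 162*1 = 162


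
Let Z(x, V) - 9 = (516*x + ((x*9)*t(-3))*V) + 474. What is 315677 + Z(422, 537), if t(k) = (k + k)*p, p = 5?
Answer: -60651868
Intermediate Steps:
t(k) = 10*k (t(k) = (k + k)*5 = (2*k)*5 = 10*k)
Z(x, V) = 483 + 516*x - 270*V*x (Z(x, V) = 9 + ((516*x + ((x*9)*(10*(-3)))*V) + 474) = 9 + ((516*x + ((9*x)*(-30))*V) + 474) = 9 + ((516*x + (-270*x)*V) + 474) = 9 + ((516*x - 270*V*x) + 474) = 9 + (474 + 516*x - 270*V*x) = 483 + 516*x - 270*V*x)
315677 + Z(422, 537) = 315677 + (483 + 516*422 - 270*537*422) = 315677 + (483 + 217752 - 61185780) = 315677 - 60967545 = -60651868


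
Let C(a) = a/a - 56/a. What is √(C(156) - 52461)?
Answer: I*√79792206/39 ≈ 229.04*I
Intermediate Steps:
C(a) = 1 - 56/a
√(C(156) - 52461) = √((-56 + 156)/156 - 52461) = √((1/156)*100 - 52461) = √(25/39 - 52461) = √(-2045954/39) = I*√79792206/39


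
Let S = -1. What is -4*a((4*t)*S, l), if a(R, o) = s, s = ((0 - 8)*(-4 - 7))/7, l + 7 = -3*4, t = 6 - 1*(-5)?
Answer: -352/7 ≈ -50.286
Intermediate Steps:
t = 11 (t = 6 + 5 = 11)
l = -19 (l = -7 - 3*4 = -7 - 12 = -19)
s = 88/7 (s = -8*(-11)*(⅐) = 88*(⅐) = 88/7 ≈ 12.571)
a(R, o) = 88/7
-4*a((4*t)*S, l) = -4*88/7 = -352/7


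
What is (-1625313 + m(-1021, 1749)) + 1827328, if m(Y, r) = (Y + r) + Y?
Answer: 201722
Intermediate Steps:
m(Y, r) = r + 2*Y
(-1625313 + m(-1021, 1749)) + 1827328 = (-1625313 + (1749 + 2*(-1021))) + 1827328 = (-1625313 + (1749 - 2042)) + 1827328 = (-1625313 - 293) + 1827328 = -1625606 + 1827328 = 201722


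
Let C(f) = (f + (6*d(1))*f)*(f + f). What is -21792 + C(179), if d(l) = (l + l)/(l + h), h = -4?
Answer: -214038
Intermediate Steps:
d(l) = 2*l/(-4 + l) (d(l) = (l + l)/(l - 4) = (2*l)/(-4 + l) = 2*l/(-4 + l))
C(f) = -6*f**2 (C(f) = (f + (6*(2*1/(-4 + 1)))*f)*(f + f) = (f + (6*(2*1/(-3)))*f)*(2*f) = (f + (6*(2*1*(-1/3)))*f)*(2*f) = (f + (6*(-2/3))*f)*(2*f) = (f - 4*f)*(2*f) = (-3*f)*(2*f) = -6*f**2)
-21792 + C(179) = -21792 - 6*179**2 = -21792 - 6*32041 = -21792 - 192246 = -214038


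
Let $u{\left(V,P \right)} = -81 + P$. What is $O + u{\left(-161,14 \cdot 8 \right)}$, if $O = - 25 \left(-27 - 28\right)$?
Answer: $1406$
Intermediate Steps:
$O = 1375$ ($O = \left(-25\right) \left(-55\right) = 1375$)
$O + u{\left(-161,14 \cdot 8 \right)} = 1375 + \left(-81 + 14 \cdot 8\right) = 1375 + \left(-81 + 112\right) = 1375 + 31 = 1406$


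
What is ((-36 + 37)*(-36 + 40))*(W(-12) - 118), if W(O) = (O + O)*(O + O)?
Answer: 1832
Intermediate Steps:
W(O) = 4*O² (W(O) = (2*O)*(2*O) = 4*O²)
((-36 + 37)*(-36 + 40))*(W(-12) - 118) = ((-36 + 37)*(-36 + 40))*(4*(-12)² - 118) = (1*4)*(4*144 - 118) = 4*(576 - 118) = 4*458 = 1832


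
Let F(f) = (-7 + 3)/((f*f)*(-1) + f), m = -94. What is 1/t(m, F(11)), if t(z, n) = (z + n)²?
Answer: 3025/26708224 ≈ 0.00011326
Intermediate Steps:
F(f) = -4/(f - f²) (F(f) = -4/(f²*(-1) + f) = -4/(-f² + f) = -4/(f - f²))
t(z, n) = (n + z)²
1/t(m, F(11)) = 1/((4/(11*(-1 + 11)) - 94)²) = 1/((4*(1/11)/10 - 94)²) = 1/((4*(1/11)*(⅒) - 94)²) = 1/((2/55 - 94)²) = 1/((-5168/55)²) = 1/(26708224/3025) = 3025/26708224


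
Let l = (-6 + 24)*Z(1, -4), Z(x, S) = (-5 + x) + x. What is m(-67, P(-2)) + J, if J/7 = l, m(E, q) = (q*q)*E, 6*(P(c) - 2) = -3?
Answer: -2115/4 ≈ -528.75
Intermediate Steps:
P(c) = 3/2 (P(c) = 2 + (⅙)*(-3) = 2 - ½ = 3/2)
m(E, q) = E*q² (m(E, q) = q²*E = E*q²)
Z(x, S) = -5 + 2*x
l = -54 (l = (-6 + 24)*(-5 + 2*1) = 18*(-5 + 2) = 18*(-3) = -54)
J = -378 (J = 7*(-54) = -378)
m(-67, P(-2)) + J = -67*(3/2)² - 378 = -67*9/4 - 378 = -603/4 - 378 = -2115/4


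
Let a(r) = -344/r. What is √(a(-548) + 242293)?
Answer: √4547609099/137 ≈ 492.23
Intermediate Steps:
√(a(-548) + 242293) = √(-344/(-548) + 242293) = √(-344*(-1/548) + 242293) = √(86/137 + 242293) = √(33194227/137) = √4547609099/137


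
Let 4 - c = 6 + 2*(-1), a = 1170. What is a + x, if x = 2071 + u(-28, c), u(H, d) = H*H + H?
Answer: 3997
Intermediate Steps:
c = 0 (c = 4 - (6 + 2*(-1)) = 4 - (6 - 2) = 4 - 1*4 = 4 - 4 = 0)
u(H, d) = H + H² (u(H, d) = H² + H = H + H²)
x = 2827 (x = 2071 - 28*(1 - 28) = 2071 - 28*(-27) = 2071 + 756 = 2827)
a + x = 1170 + 2827 = 3997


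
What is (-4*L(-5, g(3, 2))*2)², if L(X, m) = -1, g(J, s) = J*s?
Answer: 64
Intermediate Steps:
(-4*L(-5, g(3, 2))*2)² = (-4*(-1)*2)² = (4*2)² = 8² = 64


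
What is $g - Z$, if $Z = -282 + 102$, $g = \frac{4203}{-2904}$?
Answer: $\frac{172839}{968} \approx 178.55$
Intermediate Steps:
$g = - \frac{1401}{968}$ ($g = 4203 \left(- \frac{1}{2904}\right) = - \frac{1401}{968} \approx -1.4473$)
$Z = -180$
$g - Z = - \frac{1401}{968} - -180 = - \frac{1401}{968} + 180 = \frac{172839}{968}$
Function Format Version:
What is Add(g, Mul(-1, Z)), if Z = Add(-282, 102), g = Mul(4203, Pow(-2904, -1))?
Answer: Rational(172839, 968) ≈ 178.55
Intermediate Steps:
g = Rational(-1401, 968) (g = Mul(4203, Rational(-1, 2904)) = Rational(-1401, 968) ≈ -1.4473)
Z = -180
Add(g, Mul(-1, Z)) = Add(Rational(-1401, 968), Mul(-1, -180)) = Add(Rational(-1401, 968), 180) = Rational(172839, 968)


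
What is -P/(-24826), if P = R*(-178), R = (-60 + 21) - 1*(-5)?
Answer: 3026/12413 ≈ 0.24378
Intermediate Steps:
R = -34 (R = -39 + 5 = -34)
P = 6052 (P = -34*(-178) = 6052)
-P/(-24826) = -6052/(-24826) = -6052*(-1)/24826 = -1*(-3026/12413) = 3026/12413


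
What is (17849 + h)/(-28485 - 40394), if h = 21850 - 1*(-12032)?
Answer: -51731/68879 ≈ -0.75104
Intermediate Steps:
h = 33882 (h = 21850 + 12032 = 33882)
(17849 + h)/(-28485 - 40394) = (17849 + 33882)/(-28485 - 40394) = 51731/(-68879) = 51731*(-1/68879) = -51731/68879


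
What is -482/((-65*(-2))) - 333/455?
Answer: -404/91 ≈ -4.4396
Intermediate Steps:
-482/((-65*(-2))) - 333/455 = -482/130 - 333*1/455 = -482*1/130 - 333/455 = -241/65 - 333/455 = -404/91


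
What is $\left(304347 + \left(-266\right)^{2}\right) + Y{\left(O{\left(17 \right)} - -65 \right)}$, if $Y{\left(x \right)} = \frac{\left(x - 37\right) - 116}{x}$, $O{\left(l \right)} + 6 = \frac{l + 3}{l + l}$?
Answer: $\frac{379977751}{1013} \approx 3.751 \cdot 10^{5}$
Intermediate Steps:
$O{\left(l \right)} = -6 + \frac{3 + l}{2 l}$ ($O{\left(l \right)} = -6 + \frac{l + 3}{l + l} = -6 + \frac{3 + l}{2 l}$)
$Y{\left(x \right)} = \frac{-153 + x}{x}$ ($Y{\left(x \right)} = \frac{\left(-37 + x\right) - 116}{x} = \frac{-153 + x}{x}$)
$\left(304347 + \left(-266\right)^{2}\right) + Y{\left(O{\left(17 \right)} - -65 \right)} = \left(304347 + \left(-266\right)^{2}\right) + \frac{-153 + \left(\frac{3 - 187}{2 \cdot 17} - -65\right)}{\frac{3 - 187}{2 \cdot 17} - -65} = \left(304347 + 70756\right) + \frac{-153 + \left(\frac{1}{2} \cdot \frac{1}{17} \left(3 - 187\right) + 65\right)}{\frac{1}{2} \cdot \frac{1}{17} \left(3 - 187\right) + 65} = 375103 + \frac{-153 + \left(\frac{1}{2} \cdot \frac{1}{17} \left(-184\right) + 65\right)}{\frac{1}{2} \cdot \frac{1}{17} \left(-184\right) + 65} = 375103 + \frac{-153 + \left(- \frac{92}{17} + 65\right)}{- \frac{92}{17} + 65} = 375103 + \frac{-153 + \frac{1013}{17}}{\frac{1013}{17}} = 375103 + \frac{17}{1013} \left(- \frac{1588}{17}\right) = 375103 - \frac{1588}{1013} = \frac{379977751}{1013}$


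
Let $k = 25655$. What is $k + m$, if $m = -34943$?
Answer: $-9288$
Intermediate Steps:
$k + m = 25655 - 34943 = -9288$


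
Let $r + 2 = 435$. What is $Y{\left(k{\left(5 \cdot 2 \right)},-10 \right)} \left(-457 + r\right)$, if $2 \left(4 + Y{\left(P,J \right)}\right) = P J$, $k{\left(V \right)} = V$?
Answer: $1296$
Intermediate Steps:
$r = 433$ ($r = -2 + 435 = 433$)
$Y{\left(P,J \right)} = -4 + \frac{J P}{2}$ ($Y{\left(P,J \right)} = -4 + \frac{P J}{2} = -4 + \frac{J P}{2}$)
$Y{\left(k{\left(5 \cdot 2 \right)},-10 \right)} \left(-457 + r\right) = \left(-4 + \frac{1}{2} \left(-10\right) 5 \cdot 2\right) \left(-457 + 433\right) = \left(-4 + \frac{1}{2} \left(-10\right) 10\right) \left(-24\right) = \left(-4 - 50\right) \left(-24\right) = \left(-54\right) \left(-24\right) = 1296$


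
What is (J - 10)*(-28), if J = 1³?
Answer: 252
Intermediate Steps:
J = 1
(J - 10)*(-28) = (1 - 10)*(-28) = -9*(-28) = 252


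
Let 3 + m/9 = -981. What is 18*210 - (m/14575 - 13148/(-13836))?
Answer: 190551141379/50414925 ≈ 3779.7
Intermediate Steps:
m = -8856 (m = -27 + 9*(-981) = -27 - 8829 = -8856)
18*210 - (m/14575 - 13148/(-13836)) = 18*210 - (-8856/14575 - 13148/(-13836)) = 3780 - (-8856*1/14575 - 13148*(-1/13836)) = 3780 - (-8856/14575 + 3287/3459) = 3780 - 1*17275121/50414925 = 3780 - 17275121/50414925 = 190551141379/50414925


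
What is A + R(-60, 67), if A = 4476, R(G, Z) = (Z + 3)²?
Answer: 9376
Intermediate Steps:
R(G, Z) = (3 + Z)²
A + R(-60, 67) = 4476 + (3 + 67)² = 4476 + 70² = 4476 + 4900 = 9376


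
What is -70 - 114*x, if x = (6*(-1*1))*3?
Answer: 1982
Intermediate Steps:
x = -18 (x = (6*(-1))*3 = -6*3 = -18)
-70 - 114*x = -70 - 114*(-18) = -70 + 2052 = 1982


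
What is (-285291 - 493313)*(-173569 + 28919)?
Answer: 112625068600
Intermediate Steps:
(-285291 - 493313)*(-173569 + 28919) = -778604*(-144650) = 112625068600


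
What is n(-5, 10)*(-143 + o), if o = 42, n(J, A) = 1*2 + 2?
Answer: -404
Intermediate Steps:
n(J, A) = 4 (n(J, A) = 2 + 2 = 4)
n(-5, 10)*(-143 + o) = 4*(-143 + 42) = 4*(-101) = -404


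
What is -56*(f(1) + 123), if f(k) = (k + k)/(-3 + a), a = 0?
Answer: -20552/3 ≈ -6850.7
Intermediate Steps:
f(k) = -2*k/3 (f(k) = (k + k)/(-3 + 0) = (2*k)/(-3) = (2*k)*(-1/3) = -2*k/3)
-56*(f(1) + 123) = -56*(-2/3*1 + 123) = -56*(-2/3 + 123) = -56*367/3 = -20552/3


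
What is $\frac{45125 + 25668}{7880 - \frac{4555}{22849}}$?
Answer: $\frac{1617549257}{180045565} \approx 8.9841$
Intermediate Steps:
$\frac{45125 + 25668}{7880 - \frac{4555}{22849}} = \frac{70793}{7880 - \frac{4555}{22849}} = \frac{70793}{\frac{180045565}{22849}} = 70793 \cdot \frac{22849}{180045565} = \frac{1617549257}{180045565}$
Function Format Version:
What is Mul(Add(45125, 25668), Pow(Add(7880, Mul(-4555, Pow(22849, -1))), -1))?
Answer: Rational(1617549257, 180045565) ≈ 8.9841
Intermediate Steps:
Mul(Add(45125, 25668), Pow(Add(7880, Mul(-4555, Pow(22849, -1))), -1)) = Mul(70793, Pow(Add(7880, Mul(-4555, Rational(1, 22849))), -1)) = Mul(70793, Pow(Add(7880, Rational(-4555, 22849)), -1)) = Mul(70793, Pow(Rational(180045565, 22849), -1)) = Mul(70793, Rational(22849, 180045565)) = Rational(1617549257, 180045565)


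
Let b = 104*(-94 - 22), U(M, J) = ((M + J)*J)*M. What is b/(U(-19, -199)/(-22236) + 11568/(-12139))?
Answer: -515082048/1541987 ≈ -334.04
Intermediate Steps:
U(M, J) = J*M*(J + M) (U(M, J) = ((J + M)*J)*M = (J*(J + M))*M = J*M*(J + M))
b = -12064 (b = 104*(-116) = -12064)
b/(U(-19, -199)/(-22236) + 11568/(-12139)) = -12064/(-199*(-19)*(-199 - 19)/(-22236) + 11568/(-12139)) = -12064/(-199*(-19)*(-218)*(-1/22236) + 11568*(-1/12139)) = -12064/(-824258*(-1/22236) - 11568/12139) = -12064/(3781/102 - 11568/12139) = -12064/44717623/1238178 = -12064*1238178/44717623 = -515082048/1541987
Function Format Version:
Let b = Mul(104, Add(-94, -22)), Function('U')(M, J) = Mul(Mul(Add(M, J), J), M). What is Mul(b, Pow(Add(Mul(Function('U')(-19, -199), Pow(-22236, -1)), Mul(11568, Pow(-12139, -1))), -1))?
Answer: Rational(-515082048, 1541987) ≈ -334.04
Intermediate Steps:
Function('U')(M, J) = Mul(J, M, Add(J, M)) (Function('U')(M, J) = Mul(Mul(Add(J, M), J), M) = Mul(Mul(J, Add(J, M)), M) = Mul(J, M, Add(J, M)))
b = -12064 (b = Mul(104, -116) = -12064)
Mul(b, Pow(Add(Mul(Function('U')(-19, -199), Pow(-22236, -1)), Mul(11568, Pow(-12139, -1))), -1)) = Mul(-12064, Pow(Add(Mul(Mul(-199, -19, Add(-199, -19)), Pow(-22236, -1)), Mul(11568, Pow(-12139, -1))), -1)) = Mul(-12064, Pow(Add(Mul(Mul(-199, -19, -218), Rational(-1, 22236)), Mul(11568, Rational(-1, 12139))), -1)) = Mul(-12064, Pow(Add(Mul(-824258, Rational(-1, 22236)), Rational(-11568, 12139)), -1)) = Mul(-12064, Pow(Add(Rational(3781, 102), Rational(-11568, 12139)), -1)) = Mul(-12064, Pow(Rational(44717623, 1238178), -1)) = Mul(-12064, Rational(1238178, 44717623)) = Rational(-515082048, 1541987)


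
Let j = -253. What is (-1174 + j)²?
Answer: 2036329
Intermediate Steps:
(-1174 + j)² = (-1174 - 253)² = (-1427)² = 2036329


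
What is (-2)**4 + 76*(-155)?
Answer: -11764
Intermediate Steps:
(-2)**4 + 76*(-155) = 16 - 11780 = -11764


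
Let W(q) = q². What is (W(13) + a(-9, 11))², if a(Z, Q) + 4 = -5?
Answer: 25600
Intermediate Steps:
a(Z, Q) = -9 (a(Z, Q) = -4 - 5 = -9)
(W(13) + a(-9, 11))² = (13² - 9)² = (169 - 9)² = 160² = 25600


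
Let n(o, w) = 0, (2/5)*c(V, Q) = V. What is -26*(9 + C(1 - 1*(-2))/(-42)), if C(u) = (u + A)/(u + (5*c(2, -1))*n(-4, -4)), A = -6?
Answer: -4927/21 ≈ -234.62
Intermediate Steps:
c(V, Q) = 5*V/2
C(u) = (-6 + u)/u (C(u) = (u - 6)/(u + (5*((5/2)*2))*0) = (-6 + u)/(u + (5*5)*0) = (-6 + u)/(u + 25*0) = (-6 + u)/(u + 0) = (-6 + u)/u)
-26*(9 + C(1 - 1*(-2))/(-42)) = -26*(9 + ((-6 + (1 - 1*(-2)))/(1 - 1*(-2)))/(-42)) = -26*(9 + ((-6 + (1 + 2))/(1 + 2))*(-1/42)) = -26*(9 + ((-6 + 3)/3)*(-1/42)) = -26*(9 + ((1/3)*(-3))*(-1/42)) = -26*(9 - 1*(-1/42)) = -26*(9 + 1/42) = -26*379/42 = -4927/21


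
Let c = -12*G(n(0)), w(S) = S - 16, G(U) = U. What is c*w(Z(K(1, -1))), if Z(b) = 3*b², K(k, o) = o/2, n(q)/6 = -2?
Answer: -2196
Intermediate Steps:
n(q) = -12 (n(q) = 6*(-2) = -12)
K(k, o) = o/2 (K(k, o) = o*(½) = o/2)
w(S) = -16 + S
c = 144 (c = -12*(-12) = 144)
c*w(Z(K(1, -1))) = 144*(-16 + 3*((½)*(-1))²) = 144*(-16 + 3*(-½)²) = 144*(-16 + 3*(¼)) = 144*(-16 + ¾) = 144*(-61/4) = -2196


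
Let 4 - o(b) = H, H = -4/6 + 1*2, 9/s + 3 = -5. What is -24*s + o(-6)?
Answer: 89/3 ≈ 29.667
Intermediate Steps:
s = -9/8 (s = 9/(-3 - 5) = 9/(-8) = 9*(-1/8) = -9/8 ≈ -1.1250)
H = 4/3 (H = -4*1/6 + 2 = -2/3 + 2 = 4/3 ≈ 1.3333)
o(b) = 8/3 (o(b) = 4 - 1*4/3 = 4 - 4/3 = 8/3)
-24*s + o(-6) = -24*(-9/8) + 8/3 = 27 + 8/3 = 89/3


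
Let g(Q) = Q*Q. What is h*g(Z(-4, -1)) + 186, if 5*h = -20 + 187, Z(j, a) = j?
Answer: 3602/5 ≈ 720.40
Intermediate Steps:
g(Q) = Q²
h = 167/5 (h = (-20 + 187)/5 = (⅕)*167 = 167/5 ≈ 33.400)
h*g(Z(-4, -1)) + 186 = (167/5)*(-4)² + 186 = (167/5)*16 + 186 = 2672/5 + 186 = 3602/5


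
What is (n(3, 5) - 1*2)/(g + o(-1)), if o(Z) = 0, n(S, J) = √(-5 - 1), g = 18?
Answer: -⅑ + I*√6/18 ≈ -0.11111 + 0.13608*I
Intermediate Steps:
n(S, J) = I*√6 (n(S, J) = √(-6) = I*√6)
(n(3, 5) - 1*2)/(g + o(-1)) = (I*√6 - 1*2)/(18 + 0) = (I*√6 - 2)/18 = (-2 + I*√6)*(1/18) = -⅑ + I*√6/18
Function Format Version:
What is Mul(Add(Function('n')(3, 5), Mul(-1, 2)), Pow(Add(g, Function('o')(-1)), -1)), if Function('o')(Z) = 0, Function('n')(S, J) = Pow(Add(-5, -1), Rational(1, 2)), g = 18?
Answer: Add(Rational(-1, 9), Mul(Rational(1, 18), I, Pow(6, Rational(1, 2)))) ≈ Add(-0.11111, Mul(0.13608, I))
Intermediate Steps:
Function('n')(S, J) = Mul(I, Pow(6, Rational(1, 2))) (Function('n')(S, J) = Pow(-6, Rational(1, 2)) = Mul(I, Pow(6, Rational(1, 2))))
Mul(Add(Function('n')(3, 5), Mul(-1, 2)), Pow(Add(g, Function('o')(-1)), -1)) = Mul(Add(Mul(I, Pow(6, Rational(1, 2))), Mul(-1, 2)), Pow(Add(18, 0), -1)) = Mul(Add(Mul(I, Pow(6, Rational(1, 2))), -2), Pow(18, -1)) = Mul(Add(-2, Mul(I, Pow(6, Rational(1, 2)))), Rational(1, 18)) = Add(Rational(-1, 9), Mul(Rational(1, 18), I, Pow(6, Rational(1, 2))))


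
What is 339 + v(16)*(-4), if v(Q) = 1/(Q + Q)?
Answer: 2711/8 ≈ 338.88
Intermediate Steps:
v(Q) = 1/(2*Q)
339 + v(16)*(-4) = 339 + ((1/2)/16)*(-4) = 339 + ((1/2)*(1/16))*(-4) = 339 + (1/32)*(-4) = 339 - 1/8 = 2711/8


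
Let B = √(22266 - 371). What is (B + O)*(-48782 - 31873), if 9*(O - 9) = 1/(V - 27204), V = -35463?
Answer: -136468959010/188001 - 80655*√21895 ≈ -1.2660e+7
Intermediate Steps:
B = √21895 ≈ 147.97
O = 5076026/564003 (O = 9 + 1/(9*(-35463 - 27204)) = 9 + (⅑)/(-62667) = 9 + (⅑)*(-1/62667) = 9 - 1/564003 = 5076026/564003 ≈ 9.0000)
(B + O)*(-48782 - 31873) = (√21895 + 5076026/564003)*(-48782 - 31873) = (5076026/564003 + √21895)*(-80655) = -136468959010/188001 - 80655*√21895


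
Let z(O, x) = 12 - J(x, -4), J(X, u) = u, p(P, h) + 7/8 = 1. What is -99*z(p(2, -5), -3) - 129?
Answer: -1713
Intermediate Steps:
p(P, h) = 1/8 (p(P, h) = -7/8 + 1 = 1/8)
z(O, x) = 16 (z(O, x) = 12 - 1*(-4) = 12 + 4 = 16)
-99*z(p(2, -5), -3) - 129 = -99*16 - 129 = -1584 - 129 = -1713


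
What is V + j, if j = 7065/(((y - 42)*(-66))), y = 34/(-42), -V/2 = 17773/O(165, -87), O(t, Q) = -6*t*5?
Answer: 43083229/4450050 ≈ 9.6815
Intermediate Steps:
O(t, Q) = -30*t
V = 17773/2475 (V = -35546/((-30*165)) = -35546/(-4950) = -35546*(-1)/4950 = -2*(-17773/4950) = 17773/2475 ≈ 7.1810)
y = -17/21 (y = 34*(-1/42) = -17/21 ≈ -0.80952)
j = 49455/19778 (j = 7065/(((-17/21 - 42)*(-66))) = 7065/((-899/21*(-66))) = 7065/(19778/7) = 7065*(7/19778) = 49455/19778 ≈ 2.5005)
V + j = 17773/2475 + 49455/19778 = 43083229/4450050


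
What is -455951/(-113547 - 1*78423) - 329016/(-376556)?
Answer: 58713071569/18071863830 ≈ 3.2489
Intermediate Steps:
-455951/(-113547 - 1*78423) - 329016/(-376556) = -455951/(-113547 - 78423) - 329016*(-1/376556) = -455951/(-191970) + 82254/94139 = -455951*(-1/191970) + 82254/94139 = 455951/191970 + 82254/94139 = 58713071569/18071863830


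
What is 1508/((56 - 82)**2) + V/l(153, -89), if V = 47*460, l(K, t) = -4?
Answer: -70236/13 ≈ -5402.8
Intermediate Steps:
V = 21620
1508/((56 - 82)**2) + V/l(153, -89) = 1508/((56 - 82)**2) + 21620/(-4) = 1508/((-26)**2) + 21620*(-1/4) = 1508/676 - 5405 = 1508*(1/676) - 5405 = 29/13 - 5405 = -70236/13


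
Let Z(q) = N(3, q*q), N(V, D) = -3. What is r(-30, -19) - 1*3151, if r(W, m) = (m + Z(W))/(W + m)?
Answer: -154377/49 ≈ -3150.6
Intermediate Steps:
Z(q) = -3
r(W, m) = (-3 + m)/(W + m) (r(W, m) = (m - 3)/(W + m) = (-3 + m)/(W + m))
r(-30, -19) - 1*3151 = (-3 - 19)/(-30 - 19) - 1*3151 = -22/(-49) - 3151 = -1/49*(-22) - 3151 = 22/49 - 3151 = -154377/49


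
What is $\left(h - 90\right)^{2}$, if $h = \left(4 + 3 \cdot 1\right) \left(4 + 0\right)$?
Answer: $3844$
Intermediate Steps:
$h = 28$ ($h = \left(4 + 3\right) 4 = 7 \cdot 4 = 28$)
$\left(h - 90\right)^{2} = \left(28 - 90\right)^{2} = \left(-62\right)^{2} = 3844$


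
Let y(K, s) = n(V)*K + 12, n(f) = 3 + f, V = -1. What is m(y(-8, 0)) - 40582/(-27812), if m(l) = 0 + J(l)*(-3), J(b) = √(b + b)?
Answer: 20291/13906 - 6*I*√2 ≈ 1.4592 - 8.4853*I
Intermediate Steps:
J(b) = √2*√b (J(b) = √(2*b) = √2*√b)
y(K, s) = 12 + 2*K (y(K, s) = (3 - 1)*K + 12 = 2*K + 12 = 12 + 2*K)
m(l) = -3*√2*√l (m(l) = 0 + (√2*√l)*(-3) = 0 - 3*√2*√l = -3*√2*√l)
m(y(-8, 0)) - 40582/(-27812) = -3*√2*√(12 + 2*(-8)) - 40582/(-27812) = -3*√2*√(12 - 16) - 40582*(-1)/27812 = -3*√2*√(-4) - 1*(-20291/13906) = -3*√2*2*I + 20291/13906 = -6*I*√2 + 20291/13906 = 20291/13906 - 6*I*√2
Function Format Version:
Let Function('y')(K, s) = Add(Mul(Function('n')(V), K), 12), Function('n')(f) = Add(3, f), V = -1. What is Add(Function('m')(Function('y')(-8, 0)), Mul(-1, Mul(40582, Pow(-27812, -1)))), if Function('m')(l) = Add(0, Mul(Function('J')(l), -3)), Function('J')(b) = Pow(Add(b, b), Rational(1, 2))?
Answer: Add(Rational(20291, 13906), Mul(-6, I, Pow(2, Rational(1, 2)))) ≈ Add(1.4592, Mul(-8.4853, I))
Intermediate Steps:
Function('J')(b) = Mul(Pow(2, Rational(1, 2)), Pow(b, Rational(1, 2))) (Function('J')(b) = Pow(Mul(2, b), Rational(1, 2)) = Mul(Pow(2, Rational(1, 2)), Pow(b, Rational(1, 2))))
Function('y')(K, s) = Add(12, Mul(2, K)) (Function('y')(K, s) = Add(Mul(Add(3, -1), K), 12) = Add(Mul(2, K), 12) = Add(12, Mul(2, K)))
Function('m')(l) = Mul(-3, Pow(2, Rational(1, 2)), Pow(l, Rational(1, 2))) (Function('m')(l) = Add(0, Mul(Mul(Pow(2, Rational(1, 2)), Pow(l, Rational(1, 2))), -3)) = Add(0, Mul(-3, Pow(2, Rational(1, 2)), Pow(l, Rational(1, 2)))) = Mul(-3, Pow(2, Rational(1, 2)), Pow(l, Rational(1, 2))))
Add(Function('m')(Function('y')(-8, 0)), Mul(-1, Mul(40582, Pow(-27812, -1)))) = Add(Mul(-3, Pow(2, Rational(1, 2)), Pow(Add(12, Mul(2, -8)), Rational(1, 2))), Mul(-1, Mul(40582, Pow(-27812, -1)))) = Add(Mul(-3, Pow(2, Rational(1, 2)), Pow(Add(12, -16), Rational(1, 2))), Mul(-1, Mul(40582, Rational(-1, 27812)))) = Add(Mul(-3, Pow(2, Rational(1, 2)), Pow(-4, Rational(1, 2))), Mul(-1, Rational(-20291, 13906))) = Add(Mul(-3, Pow(2, Rational(1, 2)), Mul(2, I)), Rational(20291, 13906)) = Add(Mul(-6, I, Pow(2, Rational(1, 2))), Rational(20291, 13906)) = Add(Rational(20291, 13906), Mul(-6, I, Pow(2, Rational(1, 2))))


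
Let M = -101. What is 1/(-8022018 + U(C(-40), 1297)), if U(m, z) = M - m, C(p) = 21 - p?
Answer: -1/8022180 ≈ -1.2465e-7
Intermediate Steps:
U(m, z) = -101 - m
1/(-8022018 + U(C(-40), 1297)) = 1/(-8022018 + (-101 - (21 - 1*(-40)))) = 1/(-8022018 + (-101 - (21 + 40))) = 1/(-8022018 + (-101 - 1*61)) = 1/(-8022018 + (-101 - 61)) = 1/(-8022018 - 162) = 1/(-8022180) = -1/8022180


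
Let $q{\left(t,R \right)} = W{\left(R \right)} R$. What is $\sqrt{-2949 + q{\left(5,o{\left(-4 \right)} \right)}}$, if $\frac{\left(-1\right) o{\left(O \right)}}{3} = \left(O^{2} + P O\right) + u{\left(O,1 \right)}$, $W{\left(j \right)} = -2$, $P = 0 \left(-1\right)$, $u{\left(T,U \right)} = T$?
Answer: $i \sqrt{2877} \approx 53.638 i$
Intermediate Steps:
$P = 0$
$o{\left(O \right)} = - 3 O - 3 O^{2}$ ($o{\left(O \right)} = - 3 \left(\left(O^{2} + 0 O\right) + O\right) = - 3 \left(\left(O^{2} + 0\right) + O\right) = - 3 \left(O^{2} + O\right) = - 3 \left(O + O^{2}\right) = - 3 O - 3 O^{2}$)
$q{\left(t,R \right)} = - 2 R$
$\sqrt{-2949 + q{\left(5,o{\left(-4 \right)} \right)}} = \sqrt{-2949 - 2 \cdot 3 \left(-4\right) \left(-1 - -4\right)} = \sqrt{-2949 - 2 \cdot 3 \left(-4\right) \left(-1 + 4\right)} = \sqrt{-2949 - 2 \cdot 3 \left(-4\right) 3} = \sqrt{-2949 - -72} = \sqrt{-2949 + 72} = \sqrt{-2877} = i \sqrt{2877}$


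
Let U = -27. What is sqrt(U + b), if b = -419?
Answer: I*sqrt(446) ≈ 21.119*I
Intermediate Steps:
sqrt(U + b) = sqrt(-27 - 419) = sqrt(-446) = I*sqrt(446)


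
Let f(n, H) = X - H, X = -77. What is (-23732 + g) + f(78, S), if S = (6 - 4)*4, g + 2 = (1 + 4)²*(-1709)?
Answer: -66544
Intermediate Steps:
g = -42727 (g = -2 + (1 + 4)²*(-1709) = -2 + 5²*(-1709) = -2 + 25*(-1709) = -2 - 42725 = -42727)
S = 8 (S = 2*4 = 8)
f(n, H) = -77 - H
(-23732 + g) + f(78, S) = (-23732 - 42727) + (-77 - 1*8) = -66459 + (-77 - 8) = -66459 - 85 = -66544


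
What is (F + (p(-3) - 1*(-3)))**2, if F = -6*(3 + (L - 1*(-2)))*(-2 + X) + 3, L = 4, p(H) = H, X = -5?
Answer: 145161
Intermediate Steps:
F = 381 (F = -6*(3 + (4 - 1*(-2)))*(-2 - 5) + 3 = -6*(3 + (4 + 2))*(-7) + 3 = -6*(3 + 6)*(-7) + 3 = -54*(-7) + 3 = -6*(-63) + 3 = 378 + 3 = 381)
(F + (p(-3) - 1*(-3)))**2 = (381 + (-3 - 1*(-3)))**2 = (381 + (-3 + 3))**2 = (381 + 0)**2 = 381**2 = 145161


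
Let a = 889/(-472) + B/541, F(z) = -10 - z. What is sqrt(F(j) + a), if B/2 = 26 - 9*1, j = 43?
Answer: I*sqrt(893639881766)/127676 ≈ 7.4041*I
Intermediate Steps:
B = 34 (B = 2*(26 - 9*1) = 2*(26 - 9) = 2*17 = 34)
a = -464901/255352 (a = 889/(-472) + 34/541 = 889*(-1/472) + 34*(1/541) = -889/472 + 34/541 = -464901/255352 ≈ -1.8206)
sqrt(F(j) + a) = sqrt((-10 - 1*43) - 464901/255352) = sqrt((-10 - 43) - 464901/255352) = sqrt(-53 - 464901/255352) = sqrt(-13998557/255352) = I*sqrt(893639881766)/127676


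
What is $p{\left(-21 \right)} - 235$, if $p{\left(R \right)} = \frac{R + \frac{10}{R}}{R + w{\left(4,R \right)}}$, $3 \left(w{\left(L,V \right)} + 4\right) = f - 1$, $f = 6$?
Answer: $- \frac{114699}{490} \approx -234.08$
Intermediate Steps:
$w{\left(L,V \right)} = - \frac{7}{3}$ ($w{\left(L,V \right)} = -4 + \frac{6 - 1}{3} = -4 + \frac{1}{3} \cdot 5 = -4 + \frac{5}{3} = - \frac{7}{3}$)
$p{\left(R \right)} = \frac{R + \frac{10}{R}}{- \frac{7}{3} + R}$ ($p{\left(R \right)} = \frac{R + \frac{10}{R}}{R - \frac{7}{3}} = \frac{R + \frac{10}{R}}{- \frac{7}{3} + R}$)
$p{\left(-21 \right)} - 235 = \frac{3 \left(10 + \left(-21\right)^{2}\right)}{\left(-21\right) \left(-7 + 3 \left(-21\right)\right)} - 235 = 3 \left(- \frac{1}{21}\right) \frac{1}{-7 - 63} \left(10 + 441\right) - 235 = 3 \left(- \frac{1}{21}\right) \frac{1}{-70} \cdot 451 - 235 = 3 \left(- \frac{1}{21}\right) \left(- \frac{1}{70}\right) 451 - 235 = \frac{451}{490} - 235 = - \frac{114699}{490}$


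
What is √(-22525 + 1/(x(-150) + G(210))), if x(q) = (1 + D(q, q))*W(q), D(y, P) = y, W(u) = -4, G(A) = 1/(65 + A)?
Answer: 15*I*√2689338417310/163901 ≈ 150.08*I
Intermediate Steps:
x(q) = -4 - 4*q (x(q) = (1 + q)*(-4) = -4 - 4*q)
√(-22525 + 1/(x(-150) + G(210))) = √(-22525 + 1/((-4 - 4*(-150)) + 1/(65 + 210))) = √(-22525 + 1/((-4 + 600) + 1/275)) = √(-22525 + 1/(596 + 1/275)) = √(-22525 + 1/(163901/275)) = √(-22525 + 275/163901) = √(-3691869750/163901) = 15*I*√2689338417310/163901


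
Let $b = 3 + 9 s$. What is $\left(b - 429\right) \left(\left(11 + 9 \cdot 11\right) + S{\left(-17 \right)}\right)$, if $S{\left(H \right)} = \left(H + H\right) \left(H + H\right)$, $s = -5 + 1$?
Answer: $-584892$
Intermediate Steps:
$s = -4$
$S{\left(H \right)} = 4 H^{2}$ ($S{\left(H \right)} = 2 H 2 H = 4 H^{2}$)
$b = -33$ ($b = 3 + 9 \left(-4\right) = 3 - 36 = -33$)
$\left(b - 429\right) \left(\left(11 + 9 \cdot 11\right) + S{\left(-17 \right)}\right) = \left(-33 - 429\right) \left(\left(11 + 9 \cdot 11\right) + 4 \left(-17\right)^{2}\right) = - 462 \left(\left(11 + 99\right) + 4 \cdot 289\right) = - 462 \left(110 + 1156\right) = \left(-462\right) 1266 = -584892$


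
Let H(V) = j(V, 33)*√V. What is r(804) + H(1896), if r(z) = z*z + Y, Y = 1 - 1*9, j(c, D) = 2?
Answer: 646408 + 4*√474 ≈ 6.4650e+5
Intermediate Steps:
Y = -8 (Y = 1 - 9 = -8)
H(V) = 2*√V
r(z) = -8 + z² (r(z) = z*z - 8 = z² - 8 = -8 + z²)
r(804) + H(1896) = (-8 + 804²) + 2*√1896 = (-8 + 646416) + 2*(2*√474) = 646408 + 4*√474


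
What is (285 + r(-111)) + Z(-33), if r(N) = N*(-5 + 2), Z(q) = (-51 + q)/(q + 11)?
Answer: 6840/11 ≈ 621.82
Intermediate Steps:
Z(q) = (-51 + q)/(11 + q)
r(N) = -3*N (r(N) = N*(-3) = -3*N)
(285 + r(-111)) + Z(-33) = (285 - 3*(-111)) + (-51 - 33)/(11 - 33) = (285 + 333) - 84/(-22) = 618 - 1/22*(-84) = 618 + 42/11 = 6840/11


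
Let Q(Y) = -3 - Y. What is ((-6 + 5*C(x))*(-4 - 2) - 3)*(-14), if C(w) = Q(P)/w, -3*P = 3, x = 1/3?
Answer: -2982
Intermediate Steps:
x = 1/3 ≈ 0.33333
P = -1 (P = -1/3*3 = -1)
C(w) = -2/w (C(w) = (-3 - 1*(-1))/w = (-3 + 1)/w = -2/w)
((-6 + 5*C(x))*(-4 - 2) - 3)*(-14) = ((-6 + 5*(-2/1/3))*(-4 - 2) - 3)*(-14) = ((-6 + 5*(-2*3))*(-6) - 3)*(-14) = ((-6 + 5*(-6))*(-6) - 3)*(-14) = ((-6 - 30)*(-6) - 3)*(-14) = (-36*(-6) - 3)*(-14) = (216 - 3)*(-14) = 213*(-14) = -2982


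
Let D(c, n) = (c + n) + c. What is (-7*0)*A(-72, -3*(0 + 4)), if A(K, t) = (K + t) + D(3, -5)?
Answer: 0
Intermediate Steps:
D(c, n) = n + 2*c
A(K, t) = 1 + K + t (A(K, t) = (K + t) + (-5 + 2*3) = (K + t) + (-5 + 6) = (K + t) + 1 = 1 + K + t)
(-7*0)*A(-72, -3*(0 + 4)) = (-7*0)*(1 - 72 - 3*(0 + 4)) = 0*(1 - 72 - 3*4) = 0*(1 - 72 - 12) = 0*(-83) = 0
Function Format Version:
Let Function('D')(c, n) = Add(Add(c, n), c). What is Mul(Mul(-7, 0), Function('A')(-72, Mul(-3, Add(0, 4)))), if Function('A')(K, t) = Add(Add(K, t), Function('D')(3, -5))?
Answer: 0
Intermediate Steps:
Function('D')(c, n) = Add(n, Mul(2, c))
Function('A')(K, t) = Add(1, K, t) (Function('A')(K, t) = Add(Add(K, t), Add(-5, Mul(2, 3))) = Add(Add(K, t), Add(-5, 6)) = Add(Add(K, t), 1) = Add(1, K, t))
Mul(Mul(-7, 0), Function('A')(-72, Mul(-3, Add(0, 4)))) = Mul(Mul(-7, 0), Add(1, -72, Mul(-3, Add(0, 4)))) = Mul(0, Add(1, -72, Mul(-3, 4))) = Mul(0, Add(1, -72, -12)) = Mul(0, -83) = 0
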